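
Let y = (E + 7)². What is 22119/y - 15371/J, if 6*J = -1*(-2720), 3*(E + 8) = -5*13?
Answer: 105717/11560 ≈ 9.1451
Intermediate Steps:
E = -89/3 (E = -8 + (-5*13)/3 = -8 + (⅓)*(-65) = -8 - 65/3 = -89/3 ≈ -29.667)
J = 1360/3 (J = (-1*(-2720))/6 = (⅙)*2720 = 1360/3 ≈ 453.33)
y = 4624/9 (y = (-89/3 + 7)² = (-68/3)² = 4624/9 ≈ 513.78)
22119/y - 15371/J = 22119/(4624/9) - 15371/1360/3 = 22119*(9/4624) - 15371*3/1360 = 199071/4624 - 46113/1360 = 105717/11560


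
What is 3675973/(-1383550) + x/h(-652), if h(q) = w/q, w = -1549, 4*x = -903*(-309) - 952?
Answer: 8957914930939/306159850 ≈ 29259.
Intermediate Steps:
x = 278075/4 (x = (-903*(-309) - 952)/4 = (279027 - 952)/4 = (¼)*278075 = 278075/4 ≈ 69519.)
h(q) = -1549/q
3675973/(-1383550) + x/h(-652) = 3675973/(-1383550) + 278075/(4*((-1549/(-652)))) = 3675973*(-1/1383550) + 278075/(4*((-1549*(-1/652)))) = -525139/197650 + 278075/(4*(1549/652)) = -525139/197650 + (278075/4)*(652/1549) = -525139/197650 + 45326225/1549 = 8957914930939/306159850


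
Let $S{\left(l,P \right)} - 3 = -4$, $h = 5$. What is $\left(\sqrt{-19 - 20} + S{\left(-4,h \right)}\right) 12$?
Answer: $-12 + 12 i \sqrt{39} \approx -12.0 + 74.94 i$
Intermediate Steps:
$S{\left(l,P \right)} = -1$ ($S{\left(l,P \right)} = 3 - 4 = -1$)
$\left(\sqrt{-19 - 20} + S{\left(-4,h \right)}\right) 12 = \left(\sqrt{-19 - 20} - 1\right) 12 = \left(\sqrt{-39} - 1\right) 12 = \left(i \sqrt{39} - 1\right) 12 = \left(-1 + i \sqrt{39}\right) 12 = -12 + 12 i \sqrt{39}$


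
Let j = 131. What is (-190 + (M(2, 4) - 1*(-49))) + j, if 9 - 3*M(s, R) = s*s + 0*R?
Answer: -25/3 ≈ -8.3333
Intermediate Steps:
M(s, R) = 3 - s²/3 (M(s, R) = 3 - (s*s + 0*R)/3 = 3 - (s² + 0)/3 = 3 - s²/3)
(-190 + (M(2, 4) - 1*(-49))) + j = (-190 + ((3 - ⅓*2²) - 1*(-49))) + 131 = (-190 + ((3 - ⅓*4) + 49)) + 131 = (-190 + ((3 - 4/3) + 49)) + 131 = (-190 + (5/3 + 49)) + 131 = (-190 + 152/3) + 131 = -418/3 + 131 = -25/3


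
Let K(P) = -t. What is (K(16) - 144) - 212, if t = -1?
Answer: -355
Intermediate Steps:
K(P) = 1 (K(P) = -1*(-1) = 1)
(K(16) - 144) - 212 = (1 - 144) - 212 = -143 - 212 = -355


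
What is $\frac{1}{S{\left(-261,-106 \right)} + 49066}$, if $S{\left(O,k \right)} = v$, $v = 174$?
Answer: $\frac{1}{49240} \approx 2.0309 \cdot 10^{-5}$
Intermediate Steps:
$S{\left(O,k \right)} = 174$
$\frac{1}{S{\left(-261,-106 \right)} + 49066} = \frac{1}{174 + 49066} = \frac{1}{49240}$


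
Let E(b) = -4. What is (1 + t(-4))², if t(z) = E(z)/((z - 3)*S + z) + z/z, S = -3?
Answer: 900/289 ≈ 3.1142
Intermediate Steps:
t(z) = 1 - 4/(9 - 2*z) (t(z) = -4/((z - 3)*(-3) + z) + z/z = -4/((-3 + z)*(-3) + z) + 1 = -4/((9 - 3*z) + z) + 1 = -4/(9 - 2*z) + 1 = 1 - 4/(9 - 2*z))
(1 + t(-4))² = (1 + (-5 + 2*(-4))/(-9 + 2*(-4)))² = (1 + (-5 - 8)/(-9 - 8))² = (1 - 13/(-17))² = (1 - 1/17*(-13))² = (1 + 13/17)² = (30/17)² = 900/289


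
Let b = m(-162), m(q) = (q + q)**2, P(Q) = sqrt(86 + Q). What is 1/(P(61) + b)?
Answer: 34992/3673320143 - 7*sqrt(3)/11019960429 ≈ 9.5249e-6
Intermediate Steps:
m(q) = 4*q**2 (m(q) = (2*q)**2 = 4*q**2)
b = 104976 (b = 4*(-162)**2 = 4*26244 = 104976)
1/(P(61) + b) = 1/(sqrt(86 + 61) + 104976) = 1/(sqrt(147) + 104976) = 1/(7*sqrt(3) + 104976) = 1/(104976 + 7*sqrt(3))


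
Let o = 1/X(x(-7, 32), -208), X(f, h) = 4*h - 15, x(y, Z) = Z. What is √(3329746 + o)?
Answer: √19742064027/77 ≈ 1824.8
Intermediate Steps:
X(f, h) = -15 + 4*h
o = -1/847 (o = 1/(-15 + 4*(-208)) = 1/(-15 - 832) = 1/(-847) = -1/847 ≈ -0.0011806)
√(3329746 + o) = √(3329746 - 1/847) = √(2820294861/847) = √19742064027/77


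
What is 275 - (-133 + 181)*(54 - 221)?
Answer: 8291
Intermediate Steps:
275 - (-133 + 181)*(54 - 221) = 275 - 48*(-167) = 275 - 1*(-8016) = 275 + 8016 = 8291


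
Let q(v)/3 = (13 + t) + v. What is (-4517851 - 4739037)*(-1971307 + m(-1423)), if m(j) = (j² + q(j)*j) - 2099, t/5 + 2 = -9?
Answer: -58370307027904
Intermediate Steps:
t = -55 (t = -10 + 5*(-9) = -10 - 45 = -55)
q(v) = -126 + 3*v (q(v) = 3*((13 - 55) + v) = 3*(-42 + v) = -126 + 3*v)
m(j) = -2099 + j² + j*(-126 + 3*j) (m(j) = (j² + (-126 + 3*j)*j) - 2099 = (j² + j*(-126 + 3*j)) - 2099 = -2099 + j² + j*(-126 + 3*j))
(-4517851 - 4739037)*(-1971307 + m(-1423)) = (-4517851 - 4739037)*(-1971307 + (-2099 - 126*(-1423) + 4*(-1423)²)) = -9256888*(-1971307 + (-2099 + 179298 + 4*2024929)) = -9256888*(-1971307 + (-2099 + 179298 + 8099716)) = -9256888*(-1971307 + 8276915) = -9256888*6305608 = -58370307027904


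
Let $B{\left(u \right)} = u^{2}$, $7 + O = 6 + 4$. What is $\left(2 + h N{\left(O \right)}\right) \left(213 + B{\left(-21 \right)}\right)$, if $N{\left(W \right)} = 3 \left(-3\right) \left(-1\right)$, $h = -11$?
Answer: $-63438$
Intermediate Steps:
$O = 3$ ($O = -7 + \left(6 + 4\right) = -7 + 10 = 3$)
$N{\left(W \right)} = 9$ ($N{\left(W \right)} = \left(-9\right) \left(-1\right) = 9$)
$\left(2 + h N{\left(O \right)}\right) \left(213 + B{\left(-21 \right)}\right) = \left(2 - 99\right) \left(213 + \left(-21\right)^{2}\right) = \left(2 - 99\right) \left(213 + 441\right) = \left(-97\right) 654 = -63438$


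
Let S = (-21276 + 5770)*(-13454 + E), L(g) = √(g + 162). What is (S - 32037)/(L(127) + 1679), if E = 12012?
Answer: 22327615/1696 ≈ 13165.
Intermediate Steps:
L(g) = √(162 + g)
S = 22359652 (S = (-21276 + 5770)*(-13454 + 12012) = -15506*(-1442) = 22359652)
(S - 32037)/(L(127) + 1679) = (22359652 - 32037)/(√(162 + 127) + 1679) = 22327615/(√289 + 1679) = 22327615/(17 + 1679) = 22327615/1696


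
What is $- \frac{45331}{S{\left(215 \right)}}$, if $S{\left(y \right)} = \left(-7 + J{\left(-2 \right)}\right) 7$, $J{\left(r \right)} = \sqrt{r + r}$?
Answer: $\frac{45331}{53} + \frac{90662 i}{371} \approx 855.3 + 244.37 i$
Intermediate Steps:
$J{\left(r \right)} = \sqrt{2} \sqrt{r}$ ($J{\left(r \right)} = \sqrt{2 r} = \sqrt{2} \sqrt{r}$)
$S{\left(y \right)} = -49 + 14 i$ ($S{\left(y \right)} = \left(-7 + \sqrt{2} \sqrt{-2}\right) 7 = \left(-7 + \sqrt{2} i \sqrt{2}\right) 7 = \left(-7 + 2 i\right) 7 = -49 + 14 i$)
$- \frac{45331}{S{\left(215 \right)}} = - \frac{45331}{-49 + 14 i} = - 45331 \frac{-49 - 14 i}{2597} = - \frac{45331 \left(-49 - 14 i\right)}{2597}$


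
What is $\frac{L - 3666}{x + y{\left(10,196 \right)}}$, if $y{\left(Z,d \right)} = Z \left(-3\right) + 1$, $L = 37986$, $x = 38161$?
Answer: $\frac{8580}{9533} \approx 0.90003$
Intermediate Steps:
$y{\left(Z,d \right)} = 1 - 3 Z$ ($y{\left(Z,d \right)} = - 3 Z + 1 = 1 - 3 Z$)
$\frac{L - 3666}{x + y{\left(10,196 \right)}} = \frac{37986 - 3666}{38161 + \left(1 - 30\right)} = \frac{34320}{38161 + \left(1 - 30\right)} = \frac{34320}{38161 - 29} = \frac{34320}{38132} = 34320 \cdot \frac{1}{38132} = \frac{8580}{9533}$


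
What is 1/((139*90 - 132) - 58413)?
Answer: -1/46035 ≈ -2.1723e-5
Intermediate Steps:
1/((139*90 - 132) - 58413) = 1/((12510 - 132) - 58413) = 1/(12378 - 58413) = 1/(-46035) = -1/46035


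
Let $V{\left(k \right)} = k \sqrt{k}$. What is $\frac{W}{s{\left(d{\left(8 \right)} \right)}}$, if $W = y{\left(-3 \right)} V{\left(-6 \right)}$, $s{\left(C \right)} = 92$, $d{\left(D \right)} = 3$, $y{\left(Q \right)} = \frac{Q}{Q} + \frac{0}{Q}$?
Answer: $- \frac{3 i \sqrt{6}}{46} \approx - 0.15975 i$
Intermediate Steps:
$y{\left(Q \right)} = 1$ ($y{\left(Q \right)} = 1 + 0 = 1$)
$V{\left(k \right)} = k^{\frac{3}{2}}$
$W = - 6 i \sqrt{6}$ ($W = 1 \left(-6\right)^{\frac{3}{2}} = 1 \left(- 6 i \sqrt{6}\right) = - 6 i \sqrt{6} \approx - 14.697 i$)
$\frac{W}{s{\left(d{\left(8 \right)} \right)}} = \frac{\left(-6\right) i \sqrt{6}}{92} = - 6 i \sqrt{6} \cdot \frac{1}{92} = - \frac{3 i \sqrt{6}}{46}$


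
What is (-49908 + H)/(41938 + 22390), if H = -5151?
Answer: -55059/64328 ≈ -0.85591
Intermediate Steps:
(-49908 + H)/(41938 + 22390) = (-49908 - 5151)/(41938 + 22390) = -55059/64328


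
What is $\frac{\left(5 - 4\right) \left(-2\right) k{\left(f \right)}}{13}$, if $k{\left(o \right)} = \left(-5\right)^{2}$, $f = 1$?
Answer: $- \frac{50}{13} \approx -3.8462$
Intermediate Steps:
$k{\left(o \right)} = 25$
$\frac{\left(5 - 4\right) \left(-2\right) k{\left(f \right)}}{13} = \frac{\left(5 - 4\right) \left(-2\right) 25}{13} = 1 \left(-2\right) 25 \cdot \frac{1}{13} = \left(-2\right) 25 \cdot \frac{1}{13} = \left(-50\right) \frac{1}{13} = - \frac{50}{13}$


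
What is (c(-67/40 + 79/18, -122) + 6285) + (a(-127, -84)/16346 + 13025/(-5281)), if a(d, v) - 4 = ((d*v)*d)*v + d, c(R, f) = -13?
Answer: 1142216386203/86323226 ≈ 13232.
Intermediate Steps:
a(d, v) = 4 + d + d²*v² (a(d, v) = 4 + (((d*v)*d)*v + d) = 4 + ((v*d²)*v + d) = 4 + (d²*v² + d) = 4 + (d + d²*v²) = 4 + d + d²*v²)
(c(-67/40 + 79/18, -122) + 6285) + (a(-127, -84)/16346 + 13025/(-5281)) = (-13 + 6285) + ((4 - 127 + (-127)²*(-84)²)/16346 + 13025/(-5281)) = 6272 + ((4 - 127 + 16129*7056)*(1/16346) + 13025*(-1/5281)) = 6272 + ((4 - 127 + 113806224)*(1/16346) - 13025/5281) = 6272 + (113806101*(1/16346) - 13025/5281) = 6272 + (113806101/16346 - 13025/5281) = 6272 + 600797112731/86323226 = 1142216386203/86323226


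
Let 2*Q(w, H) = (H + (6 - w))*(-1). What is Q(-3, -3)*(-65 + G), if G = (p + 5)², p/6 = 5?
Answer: -3480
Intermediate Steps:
p = 30 (p = 6*5 = 30)
Q(w, H) = -3 + w/2 - H/2 (Q(w, H) = ((H + (6 - w))*(-1))/2 = ((6 + H - w)*(-1))/2 = (-6 + w - H)/2 = -3 + w/2 - H/2)
G = 1225 (G = (30 + 5)² = 35² = 1225)
Q(-3, -3)*(-65 + G) = (-3 + (½)*(-3) - ½*(-3))*(-65 + 1225) = (-3 - 3/2 + 3/2)*1160 = -3*1160 = -3480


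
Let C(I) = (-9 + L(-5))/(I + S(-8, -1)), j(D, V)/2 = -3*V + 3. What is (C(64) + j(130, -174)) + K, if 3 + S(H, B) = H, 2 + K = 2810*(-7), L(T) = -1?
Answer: -986976/53 ≈ -18622.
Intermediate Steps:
j(D, V) = 6 - 6*V (j(D, V) = 2*(-3*V + 3) = 2*(3 - 3*V) = 6 - 6*V)
K = -19672 (K = -2 + 2810*(-7) = -2 - 19670 = -19672)
S(H, B) = -3 + H
C(I) = -10/(-11 + I) (C(I) = (-9 - 1)/(I + (-3 - 8)) = -10/(I - 11) = -10/(-11 + I))
(C(64) + j(130, -174)) + K = (-10/(-11 + 64) + (6 - 6*(-174))) - 19672 = (-10/53 + (6 + 1044)) - 19672 = (-10*1/53 + 1050) - 19672 = (-10/53 + 1050) - 19672 = 55640/53 - 19672 = -986976/53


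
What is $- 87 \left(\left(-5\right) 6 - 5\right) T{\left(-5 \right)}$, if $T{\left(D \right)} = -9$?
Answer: $-27405$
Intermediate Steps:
$- 87 \left(\left(-5\right) 6 - 5\right) T{\left(-5 \right)} = - 87 \left(\left(-5\right) 6 - 5\right) \left(-9\right) = - 87 \left(-30 - 5\right) \left(-9\right) = \left(-87\right) \left(-35\right) \left(-9\right) = 3045 \left(-9\right) = -27405$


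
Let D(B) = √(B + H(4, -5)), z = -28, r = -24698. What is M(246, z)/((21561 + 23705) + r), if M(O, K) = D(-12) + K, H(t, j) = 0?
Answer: -7/5142 + I*√3/10284 ≈ -0.0013613 + 0.00016842*I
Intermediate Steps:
D(B) = √B (D(B) = √(B + 0) = √B)
M(O, K) = K + 2*I*√3 (M(O, K) = √(-12) + K = 2*I*√3 + K = K + 2*I*√3)
M(246, z)/((21561 + 23705) + r) = (-28 + 2*I*√3)/((21561 + 23705) - 24698) = (-28 + 2*I*√3)/(45266 - 24698) = (-28 + 2*I*√3)/20568 = (-28 + 2*I*√3)*(1/20568) = -7/5142 + I*√3/10284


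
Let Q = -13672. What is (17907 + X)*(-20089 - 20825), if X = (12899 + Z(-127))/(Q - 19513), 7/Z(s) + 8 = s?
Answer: -364685443215982/497775 ≈ -7.3263e+8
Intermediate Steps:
Z(s) = 7/(-8 + s)
X = -1741358/4479975 (X = (12899 + 7/(-8 - 127))/(-13672 - 19513) = (12899 + 7/(-135))/(-33185) = (12899 + 7*(-1/135))*(-1/33185) = (12899 - 7/135)*(-1/33185) = (1741358/135)*(-1/33185) = -1741358/4479975 ≈ -0.38870)
(17907 + X)*(-20089 - 20825) = (17907 - 1741358/4479975)*(-20089 - 20825) = (80221170967/4479975)*(-40914) = -364685443215982/497775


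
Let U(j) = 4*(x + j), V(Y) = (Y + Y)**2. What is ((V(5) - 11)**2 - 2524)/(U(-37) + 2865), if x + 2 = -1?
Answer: 5397/2705 ≈ 1.9952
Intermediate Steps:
x = -3 (x = -2 - 1 = -3)
V(Y) = 4*Y**2 (V(Y) = (2*Y)**2 = 4*Y**2)
U(j) = -12 + 4*j (U(j) = 4*(-3 + j) = -12 + 4*j)
((V(5) - 11)**2 - 2524)/(U(-37) + 2865) = ((4*5**2 - 11)**2 - 2524)/((-12 + 4*(-37)) + 2865) = ((4*25 - 11)**2 - 2524)/((-12 - 148) + 2865) = ((100 - 11)**2 - 2524)/(-160 + 2865) = (89**2 - 2524)/2705 = (7921 - 2524)*(1/2705) = 5397*(1/2705) = 5397/2705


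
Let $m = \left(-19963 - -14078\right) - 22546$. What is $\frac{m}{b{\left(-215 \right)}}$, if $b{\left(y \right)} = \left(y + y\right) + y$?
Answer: $\frac{9477}{215} \approx 44.079$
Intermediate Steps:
$b{\left(y \right)} = 3 y$ ($b{\left(y \right)} = 2 y + y = 3 y$)
$m = -28431$ ($m = \left(-19963 + 14078\right) - 22546 = -5885 - 22546 = -28431$)
$\frac{m}{b{\left(-215 \right)}} = - \frac{28431}{3 \left(-215\right)} = - \frac{28431}{-645} = \left(-28431\right) \left(- \frac{1}{645}\right) = \frac{9477}{215}$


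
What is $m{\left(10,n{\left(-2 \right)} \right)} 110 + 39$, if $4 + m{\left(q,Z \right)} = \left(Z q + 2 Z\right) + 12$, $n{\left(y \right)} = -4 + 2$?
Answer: $-1721$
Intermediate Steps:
$n{\left(y \right)} = -2$
$m{\left(q,Z \right)} = 8 + 2 Z + Z q$ ($m{\left(q,Z \right)} = -4 + \left(\left(Z q + 2 Z\right) + 12\right) = -4 + \left(\left(2 Z + Z q\right) + 12\right) = -4 + \left(12 + 2 Z + Z q\right) = 8 + 2 Z + Z q$)
$m{\left(10,n{\left(-2 \right)} \right)} 110 + 39 = \left(8 + 2 \left(-2\right) - 20\right) 110 + 39 = \left(8 - 4 - 20\right) 110 + 39 = \left(-16\right) 110 + 39 = -1760 + 39 = -1721$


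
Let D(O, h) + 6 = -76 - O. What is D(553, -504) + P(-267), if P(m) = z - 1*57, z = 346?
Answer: -346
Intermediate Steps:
D(O, h) = -82 - O (D(O, h) = -6 + (-76 - O) = -82 - O)
P(m) = 289 (P(m) = 346 - 1*57 = 346 - 57 = 289)
D(553, -504) + P(-267) = (-82 - 1*553) + 289 = (-82 - 553) + 289 = -635 + 289 = -346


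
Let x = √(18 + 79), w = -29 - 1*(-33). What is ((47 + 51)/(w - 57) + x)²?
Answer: 282077/2809 - 196*√97/53 ≈ 63.997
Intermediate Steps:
w = 4 (w = -29 + 33 = 4)
x = √97 ≈ 9.8489
((47 + 51)/(w - 57) + x)² = ((47 + 51)/(4 - 57) + √97)² = (98/(-53) + √97)² = (98*(-1/53) + √97)² = (-98/53 + √97)²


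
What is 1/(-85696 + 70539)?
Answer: -1/15157 ≈ -6.5976e-5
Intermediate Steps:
1/(-85696 + 70539) = 1/(-15157) = -1/15157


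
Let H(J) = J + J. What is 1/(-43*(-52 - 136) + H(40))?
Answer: 1/8164 ≈ 0.00012249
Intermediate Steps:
H(J) = 2*J
1/(-43*(-52 - 136) + H(40)) = 1/(-43*(-52 - 136) + 2*40) = 1/(-43*(-188) + 80) = 1/(8084 + 80) = 1/8164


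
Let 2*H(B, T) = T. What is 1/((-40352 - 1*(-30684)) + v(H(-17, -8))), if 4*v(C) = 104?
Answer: -1/9642 ≈ -0.00010371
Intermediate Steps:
H(B, T) = T/2
v(C) = 26 (v(C) = (¼)*104 = 26)
1/((-40352 - 1*(-30684)) + v(H(-17, -8))) = 1/((-40352 - 1*(-30684)) + 26) = 1/((-40352 + 30684) + 26) = 1/(-9668 + 26) = 1/(-9642) = -1/9642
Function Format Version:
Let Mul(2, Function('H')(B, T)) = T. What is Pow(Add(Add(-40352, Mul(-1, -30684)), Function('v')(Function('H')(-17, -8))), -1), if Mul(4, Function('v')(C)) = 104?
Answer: Rational(-1, 9642) ≈ -0.00010371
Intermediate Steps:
Function('H')(B, T) = Mul(Rational(1, 2), T)
Function('v')(C) = 26 (Function('v')(C) = Mul(Rational(1, 4), 104) = 26)
Pow(Add(Add(-40352, Mul(-1, -30684)), Function('v')(Function('H')(-17, -8))), -1) = Pow(Add(Add(-40352, Mul(-1, -30684)), 26), -1) = Pow(Add(Add(-40352, 30684), 26), -1) = Pow(Add(-9668, 26), -1) = Pow(-9642, -1) = Rational(-1, 9642)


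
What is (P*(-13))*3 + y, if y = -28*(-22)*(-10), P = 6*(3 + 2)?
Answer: -7330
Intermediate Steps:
P = 30 (P = 6*5 = 30)
y = -6160 (y = 616*(-10) = -6160)
(P*(-13))*3 + y = (30*(-13))*3 - 6160 = -390*3 - 6160 = -1170 - 6160 = -7330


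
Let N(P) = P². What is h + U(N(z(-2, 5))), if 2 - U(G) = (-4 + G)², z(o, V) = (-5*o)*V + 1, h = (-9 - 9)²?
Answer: -6744083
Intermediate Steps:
h = 324 (h = (-18)² = 324)
z(o, V) = 1 - 5*V*o (z(o, V) = -5*V*o + 1 = 1 - 5*V*o)
U(G) = 2 - (-4 + G)²
h + U(N(z(-2, 5))) = 324 + (2 - (-4 + (1 - 5*5*(-2))²)²) = 324 + (2 - (-4 + (1 + 50)²)²) = 324 + (2 - (-4 + 51²)²) = 324 + (2 - (-4 + 2601)²) = 324 + (2 - 1*2597²) = 324 + (2 - 1*6744409) = 324 + (2 - 6744409) = 324 - 6744407 = -6744083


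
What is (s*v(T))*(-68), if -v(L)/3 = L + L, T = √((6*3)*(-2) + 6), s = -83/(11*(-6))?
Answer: 5644*I*√30/11 ≈ 2810.3*I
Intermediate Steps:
s = 83/66 (s = -83/(-66) = -83*(-1/66) = 83/66 ≈ 1.2576)
T = I*√30 (T = √(18*(-2) + 6) = √(-36 + 6) = √(-30) = I*√30 ≈ 5.4772*I)
v(L) = -6*L (v(L) = -3*(L + L) = -6*L)
(s*v(T))*(-68) = (83*(-6*I*√30)/66)*(-68) = -83*I*√30/11*(-68) = 5644*I*√30/11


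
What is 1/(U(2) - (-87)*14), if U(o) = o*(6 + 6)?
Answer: 1/1242 ≈ 0.00080515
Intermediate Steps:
U(o) = 12*o (U(o) = o*12 = 12*o)
1/(U(2) - (-87)*14) = 1/(12*2 - (-87)*14) = 1/(24 - 29*(-42)) = 1/(24 + 1218) = 1/1242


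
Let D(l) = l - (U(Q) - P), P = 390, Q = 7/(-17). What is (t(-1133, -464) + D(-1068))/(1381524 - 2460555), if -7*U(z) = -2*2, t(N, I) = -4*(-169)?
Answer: 6/2517739 ≈ 2.3831e-6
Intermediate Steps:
Q = -7/17 (Q = 7*(-1/17) = -7/17 ≈ -0.41176)
t(N, I) = 676
U(z) = 4/7 (U(z) = -(-2)*2/7 = -⅐*(-4) = 4/7)
D(l) = 2726/7 + l (D(l) = l - (4/7 - 1*390) = l - (4/7 - 390) = l - 1*(-2726/7) = l + 2726/7 = 2726/7 + l)
(t(-1133, -464) + D(-1068))/(1381524 - 2460555) = (676 + (2726/7 - 1068))/(1381524 - 2460555) = (676 - 4750/7)/(-1079031) = -18/7*(-1/1079031) = 6/2517739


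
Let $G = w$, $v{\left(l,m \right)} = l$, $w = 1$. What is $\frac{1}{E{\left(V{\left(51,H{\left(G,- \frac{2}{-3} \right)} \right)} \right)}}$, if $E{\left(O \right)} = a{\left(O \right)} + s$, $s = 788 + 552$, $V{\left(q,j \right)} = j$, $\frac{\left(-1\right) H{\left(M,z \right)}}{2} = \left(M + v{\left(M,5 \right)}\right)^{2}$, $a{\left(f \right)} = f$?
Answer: $\frac{1}{1332} \approx 0.00075075$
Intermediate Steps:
$G = 1$
$H{\left(M,z \right)} = - 8 M^{2}$ ($H{\left(M,z \right)} = - 2 \left(M + M\right)^{2} = - 2 \left(2 M\right)^{2} = - 2 \cdot 4 M^{2} = - 8 M^{2}$)
$s = 1340$
$E{\left(O \right)} = 1340 + O$ ($E{\left(O \right)} = O + 1340 = 1340 + O$)
$\frac{1}{E{\left(V{\left(51,H{\left(G,- \frac{2}{-3} \right)} \right)} \right)}} = \frac{1}{1340 - 8 \cdot 1^{2}} = \frac{1}{1340 - 8} = \frac{1}{1332}$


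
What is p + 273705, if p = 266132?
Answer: 539837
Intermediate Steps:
p + 273705 = 266132 + 273705 = 539837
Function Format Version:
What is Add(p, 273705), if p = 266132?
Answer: 539837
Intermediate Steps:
Add(p, 273705) = Add(266132, 273705) = 539837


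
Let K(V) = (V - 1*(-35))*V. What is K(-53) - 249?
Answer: 705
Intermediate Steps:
K(V) = V*(35 + V) (K(V) = (V + 35)*V = (35 + V)*V = V*(35 + V))
K(-53) - 249 = -53*(35 - 53) - 249 = -53*(-18) - 249 = 954 - 249 = 705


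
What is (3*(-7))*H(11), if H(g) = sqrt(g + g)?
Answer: -21*sqrt(22) ≈ -98.499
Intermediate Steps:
H(g) = sqrt(2)*sqrt(g) (H(g) = sqrt(2*g) = sqrt(2)*sqrt(g))
(3*(-7))*H(11) = (3*(-7))*(sqrt(2)*sqrt(11)) = -21*sqrt(22)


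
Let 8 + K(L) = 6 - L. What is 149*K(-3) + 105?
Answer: 254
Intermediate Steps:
K(L) = -2 - L (K(L) = -8 + (6 - L) = -2 - L)
149*K(-3) + 105 = 149*(-2 - 1*(-3)) + 105 = 149*(-2 + 3) + 105 = 149*1 + 105 = 149 + 105 = 254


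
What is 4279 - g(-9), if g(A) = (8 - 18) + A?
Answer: 4298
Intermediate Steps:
g(A) = -10 + A
4279 - g(-9) = 4279 - (-10 - 9) = 4279 - 1*(-19) = 4279 + 19 = 4298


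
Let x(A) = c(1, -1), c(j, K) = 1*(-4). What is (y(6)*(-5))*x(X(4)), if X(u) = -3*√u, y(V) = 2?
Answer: 40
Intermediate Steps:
c(j, K) = -4
x(A) = -4
(y(6)*(-5))*x(X(4)) = (2*(-5))*(-4) = -10*(-4) = 40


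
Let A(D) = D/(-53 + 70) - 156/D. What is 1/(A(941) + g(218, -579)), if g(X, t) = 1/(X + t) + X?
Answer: 5774917/1577617178 ≈ 0.0036605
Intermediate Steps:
A(D) = -156/D + D/17 (A(D) = D/17 - 156/D = -156/D + D/17)
g(X, t) = X + 1/(X + t)
1/(A(941) + g(218, -579)) = 1/((-156/941 + (1/17)*941) + (1 + 218² + 218*(-579))/(218 - 579)) = 1/((-156*1/941 + 941/17) + (1 + 47524 - 126222)/(-361)) = 1/((-156/941 + 941/17) - 1/361*(-78697)) = 1/(882829/15997 + 78697/361) = 1/(1577617178/5774917) = 5774917/1577617178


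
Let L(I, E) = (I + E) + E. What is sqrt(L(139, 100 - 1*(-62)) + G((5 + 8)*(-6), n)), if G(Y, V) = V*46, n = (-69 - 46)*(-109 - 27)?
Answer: sqrt(719903) ≈ 848.47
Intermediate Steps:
n = 15640 (n = -115*(-136) = 15640)
G(Y, V) = 46*V
L(I, E) = I + 2*E (L(I, E) = (E + I) + E = I + 2*E)
sqrt(L(139, 100 - 1*(-62)) + G((5 + 8)*(-6), n)) = sqrt((139 + 2*(100 - 1*(-62))) + 46*15640) = sqrt((139 + 2*(100 + 62)) + 719440) = sqrt((139 + 2*162) + 719440) = sqrt((139 + 324) + 719440) = sqrt(463 + 719440) = sqrt(719903)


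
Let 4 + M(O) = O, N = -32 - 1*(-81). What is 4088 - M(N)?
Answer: 4043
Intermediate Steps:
N = 49 (N = -32 + 81 = 49)
M(O) = -4 + O
4088 - M(N) = 4088 - (-4 + 49) = 4088 - 1*45 = 4088 - 45 = 4043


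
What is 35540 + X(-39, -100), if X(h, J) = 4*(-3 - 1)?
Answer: 35524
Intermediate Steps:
X(h, J) = -16 (X(h, J) = 4*(-4) = -16)
35540 + X(-39, -100) = 35540 - 16 = 35524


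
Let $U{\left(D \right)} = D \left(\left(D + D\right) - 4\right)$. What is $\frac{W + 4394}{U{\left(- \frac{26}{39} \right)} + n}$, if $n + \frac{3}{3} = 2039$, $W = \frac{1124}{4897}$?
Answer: $\frac{96833439}{44988739} \approx 2.1524$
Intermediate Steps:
$W = \frac{1124}{4897}$ ($W = 1124 \cdot \frac{1}{4897} = \frac{1124}{4897} \approx 0.22953$)
$n = 2038$ ($n = -1 + 2039 = 2038$)
$U{\left(D \right)} = D \left(-4 + 2 D\right)$ ($U{\left(D \right)} = D \left(2 D - 4\right) = D \left(-4 + 2 D\right)$)
$\frac{W + 4394}{U{\left(- \frac{26}{39} \right)} + n} = \frac{\frac{1124}{4897} + 4394}{2 \left(- \frac{26}{39}\right) \left(-2 - \frac{26}{39}\right) + 2038} = \frac{21518542}{4897 \left(2 \left(\left(-26\right) \frac{1}{39}\right) \left(-2 - \frac{2}{3}\right) + 2038\right)} = \frac{21518542}{4897 \left(2 \left(- \frac{2}{3}\right) \left(-2 - \frac{2}{3}\right) + 2038\right)} = \frac{21518542}{4897 \left(2 \left(- \frac{2}{3}\right) \left(- \frac{8}{3}\right) + 2038\right)} = \frac{21518542}{4897 \left(\frac{32}{9} + 2038\right)} = \frac{21518542}{4897 \cdot \frac{18374}{9}} = \frac{21518542}{4897} \cdot \frac{9}{18374} = \frac{96833439}{44988739}$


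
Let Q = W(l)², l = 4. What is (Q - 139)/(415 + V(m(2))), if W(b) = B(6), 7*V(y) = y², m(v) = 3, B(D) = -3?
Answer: -455/1457 ≈ -0.31229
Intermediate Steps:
V(y) = y²/7
W(b) = -3
Q = 9 (Q = (-3)² = 9)
(Q - 139)/(415 + V(m(2))) = (9 - 139)/(415 + (⅐)*3²) = -130/(415 + (⅐)*9) = -130/(415 + 9/7) = -130/2914/7 = -130*7/2914 = -455/1457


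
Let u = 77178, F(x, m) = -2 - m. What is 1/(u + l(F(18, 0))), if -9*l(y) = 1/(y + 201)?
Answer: 1791/138225797 ≈ 1.2957e-5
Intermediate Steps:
l(y) = -1/(9*(201 + y)) (l(y) = -1/(9*(y + 201)) = -1/(9*(201 + y)))
1/(u + l(F(18, 0))) = 1/(77178 - 1/(1809 + 9*(-2 - 1*0))) = 1/(77178 - 1/(1809 + 9*(-2 + 0))) = 1/(77178 - 1/(1809 + 9*(-2))) = 1/(77178 - 1/(1809 - 18)) = 1/(77178 - 1/1791) = 1/(138225797/1791) = 1791/138225797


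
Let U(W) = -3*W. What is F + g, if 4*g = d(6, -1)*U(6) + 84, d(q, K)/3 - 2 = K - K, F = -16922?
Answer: -16928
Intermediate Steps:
d(q, K) = 6 (d(q, K) = 6 + 3*(K - K) = 6 + 3*0 = 6 + 0 = 6)
g = -6 (g = (6*(-3*6) + 84)/4 = (6*(-18) + 84)/4 = (-108 + 84)/4 = (¼)*(-24) = -6)
F + g = -16922 - 6 = -16928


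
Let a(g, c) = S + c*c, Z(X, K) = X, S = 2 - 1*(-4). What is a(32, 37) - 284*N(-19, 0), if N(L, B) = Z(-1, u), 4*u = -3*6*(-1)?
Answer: 1659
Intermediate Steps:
S = 6 (S = 2 + 4 = 6)
u = 9/2 (u = (-3*6*(-1))/4 = (-18*(-1))/4 = (1/4)*18 = 9/2 ≈ 4.5000)
N(L, B) = -1
a(g, c) = 6 + c**2 (a(g, c) = 6 + c*c = 6 + c**2)
a(32, 37) - 284*N(-19, 0) = (6 + 37**2) - 284*(-1) = (6 + 1369) + 284 = 1375 + 284 = 1659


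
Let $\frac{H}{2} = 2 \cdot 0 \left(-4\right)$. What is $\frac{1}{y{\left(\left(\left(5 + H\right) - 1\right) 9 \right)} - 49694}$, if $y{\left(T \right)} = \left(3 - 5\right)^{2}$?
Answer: $- \frac{1}{49690} \approx -2.0125 \cdot 10^{-5}$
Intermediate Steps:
$H = 0$ ($H = 2 \cdot 2 \cdot 0 \left(-4\right) = 2 \cdot 0 \left(-4\right) = 2 \cdot 0 = 0$)
$y{\left(T \right)} = 4$ ($y{\left(T \right)} = \left(-2\right)^{2} = 4$)
$\frac{1}{y{\left(\left(\left(5 + H\right) - 1\right) 9 \right)} - 49694} = \frac{1}{4 - 49694} = \frac{1}{-49690} = - \frac{1}{49690}$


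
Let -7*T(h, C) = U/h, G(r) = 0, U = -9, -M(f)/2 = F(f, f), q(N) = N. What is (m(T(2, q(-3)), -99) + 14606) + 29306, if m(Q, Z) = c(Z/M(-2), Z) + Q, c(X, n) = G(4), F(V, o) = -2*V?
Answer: 614777/14 ≈ 43913.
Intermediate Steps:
M(f) = 4*f (M(f) = -(-4)*f = 4*f)
T(h, C) = 9/(7*h) (T(h, C) = -(-9)/(7*h) = 9/(7*h))
c(X, n) = 0
m(Q, Z) = Q (m(Q, Z) = 0 + Q = Q)
(m(T(2, q(-3)), -99) + 14606) + 29306 = ((9/7)/2 + 14606) + 29306 = ((9/7)*(1/2) + 14606) + 29306 = (9/14 + 14606) + 29306 = 204493/14 + 29306 = 614777/14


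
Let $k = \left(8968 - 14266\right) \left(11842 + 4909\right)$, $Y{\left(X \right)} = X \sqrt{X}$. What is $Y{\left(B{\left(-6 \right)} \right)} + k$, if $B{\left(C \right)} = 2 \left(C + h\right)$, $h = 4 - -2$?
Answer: $-88746798$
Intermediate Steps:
$h = 6$ ($h = 4 + 2 = 6$)
$B{\left(C \right)} = 12 + 2 C$ ($B{\left(C \right)} = 2 \left(C + 6\right) = 2 \left(6 + C\right) = 12 + 2 C$)
$Y{\left(X \right)} = X^{\frac{3}{2}}$
$k = -88746798$ ($k = \left(-5298\right) 16751 = -88746798$)
$Y{\left(B{\left(-6 \right)} \right)} + k = \left(12 + 2 \left(-6\right)\right)^{\frac{3}{2}} - 88746798 = \left(12 - 12\right)^{\frac{3}{2}} - 88746798 = 0^{\frac{3}{2}} - 88746798 = 0 - 88746798 = -88746798$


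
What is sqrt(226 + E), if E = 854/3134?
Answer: sqrt(555609623)/1567 ≈ 15.042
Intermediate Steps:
E = 427/1567 (E = 854*(1/3134) = 427/1567 ≈ 0.27250)
sqrt(226 + E) = sqrt(226 + 427/1567) = sqrt(354569/1567) = sqrt(555609623)/1567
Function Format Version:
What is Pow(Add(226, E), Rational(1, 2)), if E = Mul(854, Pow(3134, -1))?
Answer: Mul(Rational(1, 1567), Pow(555609623, Rational(1, 2))) ≈ 15.042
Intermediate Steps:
E = Rational(427, 1567) (E = Mul(854, Rational(1, 3134)) = Rational(427, 1567) ≈ 0.27250)
Pow(Add(226, E), Rational(1, 2)) = Pow(Add(226, Rational(427, 1567)), Rational(1, 2)) = Pow(Rational(354569, 1567), Rational(1, 2)) = Mul(Rational(1, 1567), Pow(555609623, Rational(1, 2)))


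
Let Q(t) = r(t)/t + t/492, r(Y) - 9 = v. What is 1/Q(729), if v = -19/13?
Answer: 1554228/2318983 ≈ 0.67022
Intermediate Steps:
v = -19/13 (v = -19*1/13 = -19/13 ≈ -1.4615)
r(Y) = 98/13 (r(Y) = 9 - 19/13 = 98/13)
Q(t) = t/492 + 98/(13*t) (Q(t) = 98/(13*t) + t/492 = t/492 + 98/(13*t))
1/Q(729) = 1/((1/492)*729 + (98/13)/729) = 1/(243/164 + (98/13)*(1/729)) = 1/(243/164 + 98/9477) = 1/(2318983/1554228) = 1554228/2318983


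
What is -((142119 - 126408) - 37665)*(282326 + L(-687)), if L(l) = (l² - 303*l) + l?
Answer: 21114676626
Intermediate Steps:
L(l) = l² - 302*l
-((142119 - 126408) - 37665)*(282326 + L(-687)) = -((142119 - 126408) - 37665)*(282326 - 687*(-302 - 687)) = -(15711 - 37665)*(282326 - 687*(-989)) = -(-21954)*(282326 + 679443) = -(-21954)*961769 = -1*(-21114676626) = 21114676626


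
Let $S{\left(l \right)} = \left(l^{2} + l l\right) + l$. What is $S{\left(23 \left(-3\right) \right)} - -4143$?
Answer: $13596$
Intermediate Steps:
$S{\left(l \right)} = l + 2 l^{2}$ ($S{\left(l \right)} = \left(l^{2} + l^{2}\right) + l = 2 l^{2} + l = l + 2 l^{2}$)
$S{\left(23 \left(-3\right) \right)} - -4143 = 23 \left(-3\right) \left(1 + 2 \cdot 23 \left(-3\right)\right) - -4143 = - 69 \left(1 + 2 \left(-69\right)\right) + 4143 = - 69 \left(1 - 138\right) + 4143 = \left(-69\right) \left(-137\right) + 4143 = 9453 + 4143 = 13596$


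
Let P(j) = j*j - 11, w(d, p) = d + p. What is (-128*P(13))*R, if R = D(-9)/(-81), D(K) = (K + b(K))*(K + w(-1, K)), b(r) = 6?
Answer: 384256/27 ≈ 14232.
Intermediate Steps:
D(K) = (-1 + 2*K)*(6 + K) (D(K) = (K + 6)*(K + (-1 + K)) = (6 + K)*(-1 + 2*K) = (-1 + 2*K)*(6 + K))
P(j) = -11 + j² (P(j) = j² - 11 = -11 + j²)
R = -19/27 (R = (-6 + 2*(-9)² + 11*(-9))/(-81) = (-6 + 2*81 - 99)*(-1/81) = (-6 + 162 - 99)*(-1/81) = 57*(-1/81) = -19/27 ≈ -0.70370)
(-128*P(13))*R = -128*(-11 + 13²)*(-19/27) = -128*(-11 + 169)*(-19/27) = -128*158*(-19/27) = -20224*(-19/27) = 384256/27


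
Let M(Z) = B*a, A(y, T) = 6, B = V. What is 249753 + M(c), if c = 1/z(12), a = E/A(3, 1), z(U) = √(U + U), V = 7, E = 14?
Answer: 749308/3 ≈ 2.4977e+5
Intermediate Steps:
z(U) = √2*√U (z(U) = √(2*U) = √2*√U)
B = 7
a = 7/3 (a = 14/6 = 14*(⅙) = 7/3 ≈ 2.3333)
c = √6/12 (c = 1/(√2*√12) = 1/(√2*(2*√3)) = 1/(2*√6) = √6/12 ≈ 0.20412)
M(Z) = 49/3 (M(Z) = 7*(7/3) = 49/3)
249753 + M(c) = 249753 + 49/3 = 749308/3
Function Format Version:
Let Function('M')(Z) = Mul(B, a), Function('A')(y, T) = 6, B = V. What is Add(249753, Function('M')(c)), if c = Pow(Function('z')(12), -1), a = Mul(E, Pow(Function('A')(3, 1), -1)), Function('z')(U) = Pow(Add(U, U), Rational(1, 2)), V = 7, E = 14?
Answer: Rational(749308, 3) ≈ 2.4977e+5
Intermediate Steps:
Function('z')(U) = Mul(Pow(2, Rational(1, 2)), Pow(U, Rational(1, 2))) (Function('z')(U) = Pow(Mul(2, U), Rational(1, 2)) = Mul(Pow(2, Rational(1, 2)), Pow(U, Rational(1, 2))))
B = 7
a = Rational(7, 3) (a = Mul(14, Pow(6, -1)) = Mul(14, Rational(1, 6)) = Rational(7, 3) ≈ 2.3333)
c = Mul(Rational(1, 12), Pow(6, Rational(1, 2))) (c = Pow(Mul(Pow(2, Rational(1, 2)), Pow(12, Rational(1, 2))), -1) = Pow(Mul(Pow(2, Rational(1, 2)), Mul(2, Pow(3, Rational(1, 2)))), -1) = Pow(Mul(2, Pow(6, Rational(1, 2))), -1) = Mul(Rational(1, 12), Pow(6, Rational(1, 2))) ≈ 0.20412)
Function('M')(Z) = Rational(49, 3) (Function('M')(Z) = Mul(7, Rational(7, 3)) = Rational(49, 3))
Add(249753, Function('M')(c)) = Add(249753, Rational(49, 3)) = Rational(749308, 3)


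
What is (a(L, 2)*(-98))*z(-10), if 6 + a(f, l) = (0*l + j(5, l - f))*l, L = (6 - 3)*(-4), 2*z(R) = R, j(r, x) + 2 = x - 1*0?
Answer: 8820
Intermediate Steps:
j(r, x) = -2 + x (j(r, x) = -2 + (x - 1*0) = -2 + (x + 0) = -2 + x)
z(R) = R/2
L = -12 (L = 3*(-4) = -12)
a(f, l) = -6 + l*(-2 + l - f) (a(f, l) = -6 + (0*l + (-2 + (l - f)))*l = -6 + (0 + (-2 + l - f))*l = -6 + (-2 + l - f)*l = -6 + l*(-2 + l - f))
(a(L, 2)*(-98))*z(-10) = ((-6 - 1*2*(2 - 12 - 1*2))*(-98))*((½)*(-10)) = ((-6 - 1*2*(2 - 12 - 2))*(-98))*(-5) = ((-6 - 1*2*(-12))*(-98))*(-5) = ((-6 + 24)*(-98))*(-5) = (18*(-98))*(-5) = -1764*(-5) = 8820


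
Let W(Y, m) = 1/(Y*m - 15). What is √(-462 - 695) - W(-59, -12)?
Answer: -1/693 + I*√1157 ≈ -0.001443 + 34.015*I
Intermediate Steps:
W(Y, m) = 1/(-15 + Y*m)
√(-462 - 695) - W(-59, -12) = √(-462 - 695) - 1/(-15 - 59*(-12)) = √(-1157) - 1/(-15 + 708) = I*√1157 - 1/693 = -1/693 + I*√1157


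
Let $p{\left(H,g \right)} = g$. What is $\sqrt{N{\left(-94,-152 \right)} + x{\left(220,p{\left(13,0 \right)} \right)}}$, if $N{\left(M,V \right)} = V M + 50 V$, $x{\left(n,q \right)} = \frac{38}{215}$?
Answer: $\frac{\sqrt{309160970}}{215} \approx 81.781$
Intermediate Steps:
$x{\left(n,q \right)} = \frac{38}{215}$ ($x{\left(n,q \right)} = 38 \cdot \frac{1}{215} = \frac{38}{215}$)
$N{\left(M,V \right)} = 50 V + M V$ ($N{\left(M,V \right)} = M V + 50 V = 50 V + M V$)
$\sqrt{N{\left(-94,-152 \right)} + x{\left(220,p{\left(13,0 \right)} \right)}} = \sqrt{- 152 \left(50 - 94\right) + \frac{38}{215}} = \sqrt{\left(-152\right) \left(-44\right) + \frac{38}{215}} = \sqrt{6688 + \frac{38}{215}} = \sqrt{\frac{1437958}{215}} = \frac{\sqrt{309160970}}{215}$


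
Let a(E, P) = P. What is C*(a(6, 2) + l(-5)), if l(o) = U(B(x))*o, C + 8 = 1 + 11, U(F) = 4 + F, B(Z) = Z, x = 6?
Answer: -192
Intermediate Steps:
C = 4 (C = -8 + (1 + 11) = -8 + 12 = 4)
l(o) = 10*o (l(o) = (4 + 6)*o = 10*o)
C*(a(6, 2) + l(-5)) = 4*(2 + 10*(-5)) = 4*(2 - 50) = 4*(-48) = -192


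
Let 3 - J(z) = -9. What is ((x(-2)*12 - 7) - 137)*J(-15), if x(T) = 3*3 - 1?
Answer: -576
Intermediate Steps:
J(z) = 12 (J(z) = 3 - 1*(-9) = 3 + 9 = 12)
x(T) = 8 (x(T) = 9 - 1 = 8)
((x(-2)*12 - 7) - 137)*J(-15) = ((8*12 - 7) - 137)*12 = ((96 - 7) - 137)*12 = (89 - 137)*12 = -48*12 = -576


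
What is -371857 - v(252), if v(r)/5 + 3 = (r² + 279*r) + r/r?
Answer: -1040907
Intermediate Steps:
v(r) = -10 + 5*r² + 1395*r (v(r) = -15 + 5*((r² + 279*r) + r/r) = -15 + 5*((r² + 279*r) + 1) = -15 + 5*(1 + r² + 279*r) = -15 + (5 + 5*r² + 1395*r) = -10 + 5*r² + 1395*r)
-371857 - v(252) = -371857 - (-10 + 5*252² + 1395*252) = -371857 - (-10 + 5*63504 + 351540) = -371857 - (-10 + 317520 + 351540) = -371857 - 1*669050 = -371857 - 669050 = -1040907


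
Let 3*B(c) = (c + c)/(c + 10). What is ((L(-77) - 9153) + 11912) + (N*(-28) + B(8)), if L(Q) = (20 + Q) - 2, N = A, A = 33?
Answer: 47960/27 ≈ 1776.3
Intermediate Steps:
N = 33
L(Q) = 18 + Q
B(c) = 2*c/(3*(10 + c)) (B(c) = ((c + c)/(c + 10))/3 = ((2*c)/(10 + c))/3 = (2*c/(10 + c))/3 = 2*c/(3*(10 + c)))
((L(-77) - 9153) + 11912) + (N*(-28) + B(8)) = (((18 - 77) - 9153) + 11912) + (33*(-28) + (⅔)*8/(10 + 8)) = ((-59 - 9153) + 11912) + (-924 + (⅔)*8/18) = (-9212 + 11912) + (-924 + (⅔)*8*(1/18)) = 2700 + (-924 + 8/27) = 2700 - 24940/27 = 47960/27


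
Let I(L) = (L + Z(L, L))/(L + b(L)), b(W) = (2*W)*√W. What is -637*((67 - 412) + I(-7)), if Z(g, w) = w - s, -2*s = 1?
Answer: 12743913/58 + 2457*I*√7/29 ≈ 2.1972e+5 + 224.16*I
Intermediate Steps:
s = -½ (s = -½*1 = -½ ≈ -0.50000)
Z(g, w) = ½ + w (Z(g, w) = w - 1*(-½) = w + ½ = ½ + w)
b(W) = 2*W^(3/2)
I(L) = (½ + 2*L)/(L + 2*L^(3/2)) (I(L) = (L + (½ + L))/(L + 2*L^(3/2)) = (½ + 2*L)/(L + 2*L^(3/2)))
-637*((67 - 412) + I(-7)) = -637*((67 - 412) + (1 + 4*(-7))/(2*(-7 + 2*(-7)^(3/2)))) = -637*(-345 + (1 - 28)/(2*(-7 + 2*(-7*I*√7)))) = -637*(-345 + (½)*(-27)/(-7 - 14*I*√7)) = -637*(-345 - 27/(2*(-7 - 14*I*√7))) = 219765 + 17199/(2*(-7 - 14*I*√7))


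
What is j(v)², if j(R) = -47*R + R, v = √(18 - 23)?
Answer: -10580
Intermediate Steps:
v = I*√5 (v = √(-5) = I*√5 ≈ 2.2361*I)
j(R) = -46*R
j(v)² = (-46*I*√5)² = -10580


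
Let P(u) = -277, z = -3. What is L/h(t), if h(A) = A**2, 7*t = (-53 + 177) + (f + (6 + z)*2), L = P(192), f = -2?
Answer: -13573/16384 ≈ -0.82843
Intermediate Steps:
L = -277
t = 128/7 (t = ((-53 + 177) + (-2 + (6 - 3)*2))/7 = (124 + (-2 + 3*2))/7 = (124 + (-2 + 6))/7 = (124 + 4)/7 = (1/7)*128 = 128/7 ≈ 18.286)
L/h(t) = -277/((128/7)**2) = -277/16384/49 = -277*49/16384 = -13573/16384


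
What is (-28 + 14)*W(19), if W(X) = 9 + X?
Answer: -392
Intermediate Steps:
(-28 + 14)*W(19) = (-28 + 14)*(9 + 19) = -14*28 = -392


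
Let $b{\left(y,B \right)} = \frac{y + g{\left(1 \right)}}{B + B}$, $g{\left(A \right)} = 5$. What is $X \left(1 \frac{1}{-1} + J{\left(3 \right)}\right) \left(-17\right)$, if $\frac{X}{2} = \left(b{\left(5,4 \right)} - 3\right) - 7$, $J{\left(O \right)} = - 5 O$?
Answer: $-4760$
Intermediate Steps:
$b{\left(y,B \right)} = \frac{5 + y}{2 B}$ ($b{\left(y,B \right)} = \frac{y + 5}{B + B} = \frac{5 + y}{2 B}$)
$X = - \frac{35}{2}$ ($X = 2 \left(\left(\frac{5 + 5}{2 \cdot 4} - 3\right) - 7\right) = 2 \left(\left(\frac{1}{2} \cdot \frac{1}{4} \cdot 10 - 3\right) - 7\right) = 2 \left(\left(\frac{5}{4} - 3\right) - 7\right) = 2 \left(- \frac{7}{4} - 7\right) = 2 \left(- \frac{35}{4}\right) = - \frac{35}{2} \approx -17.5$)
$X \left(1 \frac{1}{-1} + J{\left(3 \right)}\right) \left(-17\right) = - \frac{35 \left(1 \frac{1}{-1} - 15\right)}{2} \left(-17\right) = - \frac{35 \left(1 \left(-1\right) - 15\right)}{2} \left(-17\right) = - \frac{35 \left(-1 - 15\right)}{2} \left(-17\right) = \left(- \frac{35}{2}\right) \left(-16\right) \left(-17\right) = 280 \left(-17\right) = -4760$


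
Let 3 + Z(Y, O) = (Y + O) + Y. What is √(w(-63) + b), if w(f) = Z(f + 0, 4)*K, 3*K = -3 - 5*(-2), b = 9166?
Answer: √79869/3 ≈ 94.204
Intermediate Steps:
Z(Y, O) = -3 + O + 2*Y (Z(Y, O) = -3 + ((Y + O) + Y) = -3 + ((O + Y) + Y) = -3 + (O + 2*Y) = -3 + O + 2*Y)
K = 7/3 (K = (-3 - 5*(-2))/3 = (-3 + 10)/3 = (⅓)*7 = 7/3 ≈ 2.3333)
w(f) = 7/3 + 14*f/3 (w(f) = (-3 + 4 + 2*(f + 0))*(7/3) = (-3 + 4 + 2*f)*(7/3) = (1 + 2*f)*(7/3) = 7/3 + 14*f/3)
√(w(-63) + b) = √((7/3 + (14/3)*(-63)) + 9166) = √((7/3 - 294) + 9166) = √(-875/3 + 9166) = √(26623/3) = √79869/3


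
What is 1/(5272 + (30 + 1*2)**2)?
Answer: 1/6296 ≈ 0.00015883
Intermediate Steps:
1/(5272 + (30 + 1*2)**2) = 1/(5272 + (30 + 2)**2) = 1/(5272 + 32**2) = 1/(5272 + 1024) = 1/6296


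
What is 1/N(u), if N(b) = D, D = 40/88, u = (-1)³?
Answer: 11/5 ≈ 2.2000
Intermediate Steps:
u = -1
D = 5/11 (D = 40*(1/88) = 5/11 ≈ 0.45455)
N(b) = 5/11
1/N(u) = 1/(5/11) = 11/5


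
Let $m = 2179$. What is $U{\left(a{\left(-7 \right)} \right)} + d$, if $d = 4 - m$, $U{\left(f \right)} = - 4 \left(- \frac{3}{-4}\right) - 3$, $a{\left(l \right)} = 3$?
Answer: $-2181$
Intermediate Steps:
$U{\left(f \right)} = -6$ ($U{\left(f \right)} = - 4 \left(\left(-3\right) \left(- \frac{1}{4}\right)\right) - 3 = \left(-4\right) \frac{3}{4} - 3 = -3 - 3 = -6$)
$d = -2175$ ($d = 4 - 2179 = -2175$)
$U{\left(a{\left(-7 \right)} \right)} + d = -6 - 2175 = -2181$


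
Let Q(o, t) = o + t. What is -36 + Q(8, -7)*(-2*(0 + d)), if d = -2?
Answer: -32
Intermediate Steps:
-36 + Q(8, -7)*(-2*(0 + d)) = -36 + (8 - 7)*(-2*(0 - 2)) = -36 + 1*(-2*(-2)) = -36 + 1*4 = -36 + 4 = -32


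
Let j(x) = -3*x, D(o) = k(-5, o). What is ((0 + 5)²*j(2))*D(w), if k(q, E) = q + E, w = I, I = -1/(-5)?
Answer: 720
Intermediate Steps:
I = ⅕ (I = -1*(-⅕) = ⅕ ≈ 0.20000)
w = ⅕ ≈ 0.20000
k(q, E) = E + q
D(o) = -5 + o (D(o) = o - 5 = -5 + o)
((0 + 5)²*j(2))*D(w) = ((0 + 5)²*(-3*2))*(-5 + ⅕) = (5²*(-6))*(-24/5) = (25*(-6))*(-24/5) = -150*(-24/5) = 720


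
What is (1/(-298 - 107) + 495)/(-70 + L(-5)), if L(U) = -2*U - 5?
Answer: -200474/26325 ≈ -7.6153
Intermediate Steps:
L(U) = -5 - 2*U
(1/(-298 - 107) + 495)/(-70 + L(-5)) = (1/(-298 - 107) + 495)/(-70 + (-5 - 2*(-5))) = (1/(-405) + 495)/(-70 + (-5 + 10)) = (-1/405 + 495)/(-70 + 5) = (200474/405)/(-65) = (200474/405)*(-1/65) = -200474/26325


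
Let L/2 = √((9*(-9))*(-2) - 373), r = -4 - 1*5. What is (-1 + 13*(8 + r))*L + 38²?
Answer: 1444 - 28*I*√211 ≈ 1444.0 - 406.72*I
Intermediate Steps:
r = -9 (r = -4 - 5 = -9)
L = 2*I*√211 (L = 2*√((9*(-9))*(-2) - 373) = 2*√(-81*(-2) - 373) = 2*√(162 - 373) = 2*√(-211) = 2*(I*√211) = 2*I*√211 ≈ 29.052*I)
(-1 + 13*(8 + r))*L + 38² = (-1 + 13*(8 - 9))*(2*I*√211) + 38² = (-1 + 13*(-1))*(2*I*√211) + 1444 = (-1 - 13)*(2*I*√211) + 1444 = -28*I*√211 + 1444 = 1444 - 28*I*√211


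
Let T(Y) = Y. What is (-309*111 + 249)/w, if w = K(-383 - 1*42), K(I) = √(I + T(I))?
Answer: 3405*I*√34/17 ≈ 1167.9*I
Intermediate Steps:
K(I) = √2*√I (K(I) = √(I + I) = √(2*I) = √2*√I)
w = 5*I*√34 (w = √2*√(-383 - 1*42) = √2*√(-383 - 42) = √2*√(-425) = √2*(5*I*√17) = 5*I*√34 ≈ 29.155*I)
(-309*111 + 249)/w = (-309*111 + 249)/((5*I*√34)) = (-34299 + 249)*(-I*√34/170) = -(-3405)*I*√34/17 = 3405*I*√34/17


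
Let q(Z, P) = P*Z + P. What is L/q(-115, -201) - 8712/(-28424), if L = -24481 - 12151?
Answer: -251675/194769 ≈ -1.2922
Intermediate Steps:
q(Z, P) = P + P*Z
L = -36632
L/q(-115, -201) - 8712/(-28424) = -36632*(-1/(201*(1 - 115))) - 8712/(-28424) = -36632/((-201*(-114))) - 8712*(-1/28424) = -36632/22914 + 99/323 = -36632*1/22914 + 99/323 = -964/603 + 99/323 = -251675/194769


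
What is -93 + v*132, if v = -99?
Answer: -13161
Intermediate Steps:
-93 + v*132 = -93 - 99*132 = -93 - 13068 = -13161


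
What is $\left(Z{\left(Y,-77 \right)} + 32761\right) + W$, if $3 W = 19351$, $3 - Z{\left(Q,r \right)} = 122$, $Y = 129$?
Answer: $\frac{117277}{3} \approx 39092.0$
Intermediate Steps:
$Z{\left(Q,r \right)} = -119$ ($Z{\left(Q,r \right)} = 3 - 122 = -119$)
$W = \frac{19351}{3}$ ($W = \frac{1}{3} \cdot 19351 = \frac{19351}{3} \approx 6450.3$)
$\left(Z{\left(Y,-77 \right)} + 32761\right) + W = \left(-119 + 32761\right) + \frac{19351}{3} = 32642 + \frac{19351}{3} = \frac{117277}{3}$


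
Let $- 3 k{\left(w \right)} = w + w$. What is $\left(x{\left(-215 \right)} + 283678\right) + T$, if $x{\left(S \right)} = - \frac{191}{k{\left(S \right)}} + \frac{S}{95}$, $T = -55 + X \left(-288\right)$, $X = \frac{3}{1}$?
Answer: $\frac{2310111653}{8170} \approx 2.8276 \cdot 10^{5}$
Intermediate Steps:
$X = 3$ ($X = 3 \cdot 1 = 3$)
$k{\left(w \right)} = - \frac{2 w}{3}$ ($k{\left(w \right)} = - \frac{w + w}{3} = - \frac{2 w}{3}$)
$T = -919$ ($T = -55 + 3 \left(-288\right) = -55 - 864 = -919$)
$x{\left(S \right)} = \frac{S}{95} + \frac{573}{2 S}$ ($x{\left(S \right)} = - \frac{191}{\left(- \frac{2}{3}\right) S} + \frac{S}{95} = - 191 \left(- \frac{3}{2 S}\right) + S \frac{1}{95} = \frac{573}{2 S} + \frac{S}{95} = \frac{S}{95} + \frac{573}{2 S}$)
$\left(x{\left(-215 \right)} + 283678\right) + T = \left(\left(\frac{1}{95} \left(-215\right) + \frac{573}{2 \left(-215\right)}\right) + 283678\right) - 919 = \left(\left(- \frac{43}{19} + \frac{573}{2} \left(- \frac{1}{215}\right)\right) + 283678\right) - 919 = \left(\left(- \frac{43}{19} - \frac{573}{430}\right) + 283678\right) - 919 = \left(- \frac{29377}{8170} + 283678\right) - 919 = \frac{2317619883}{8170} - 919 = \frac{2310111653}{8170}$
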